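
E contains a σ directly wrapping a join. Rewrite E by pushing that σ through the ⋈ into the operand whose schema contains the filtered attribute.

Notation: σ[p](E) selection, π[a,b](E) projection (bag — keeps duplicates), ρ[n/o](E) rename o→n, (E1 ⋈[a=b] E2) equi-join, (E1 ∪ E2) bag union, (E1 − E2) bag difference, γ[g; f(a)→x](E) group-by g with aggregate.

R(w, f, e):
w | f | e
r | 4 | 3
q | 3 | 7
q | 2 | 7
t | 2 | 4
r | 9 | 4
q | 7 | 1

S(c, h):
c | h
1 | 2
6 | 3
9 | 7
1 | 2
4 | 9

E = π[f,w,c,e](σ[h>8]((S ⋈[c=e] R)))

σ filters on h, owned by the left side.
E' = π[f,w,c,e]((σ[h>8](S) ⋈[c=e] R))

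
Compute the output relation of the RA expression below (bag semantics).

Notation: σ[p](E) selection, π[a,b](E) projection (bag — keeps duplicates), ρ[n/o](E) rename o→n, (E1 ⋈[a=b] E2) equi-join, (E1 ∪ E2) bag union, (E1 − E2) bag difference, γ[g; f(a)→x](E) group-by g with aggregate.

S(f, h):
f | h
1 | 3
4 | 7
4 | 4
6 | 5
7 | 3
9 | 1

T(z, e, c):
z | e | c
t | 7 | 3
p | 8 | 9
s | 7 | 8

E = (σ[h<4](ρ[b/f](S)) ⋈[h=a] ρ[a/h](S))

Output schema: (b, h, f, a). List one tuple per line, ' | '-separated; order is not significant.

Row counts bottom-up:
  S → 6
  ρ[b/f](S) → 6
  σ[h<4](ρ[b/f](S)) → 3
  S → 6
  ρ[a/h](S) → 6
  (σ[h<4](ρ[b/f](S)) ⋈[h=a] ρ[a/h](S)) → 5

== RESULT ==
b | h | f | a
1 | 3 | 1 | 3
1 | 3 | 7 | 3
7 | 3 | 1 | 3
7 | 3 | 7 | 3
9 | 1 | 9 | 1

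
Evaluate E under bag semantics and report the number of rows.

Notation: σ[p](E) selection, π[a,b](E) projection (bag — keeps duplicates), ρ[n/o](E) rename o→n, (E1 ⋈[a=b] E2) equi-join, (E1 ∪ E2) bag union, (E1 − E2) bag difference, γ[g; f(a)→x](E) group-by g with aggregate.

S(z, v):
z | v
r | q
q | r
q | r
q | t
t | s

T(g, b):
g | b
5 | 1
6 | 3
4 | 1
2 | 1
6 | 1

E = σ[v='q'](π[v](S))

Subexpression sizes:
  S → 5
  π[v](S) → 5
  σ[v='q'](π[v](S)) → 1

|E| = 1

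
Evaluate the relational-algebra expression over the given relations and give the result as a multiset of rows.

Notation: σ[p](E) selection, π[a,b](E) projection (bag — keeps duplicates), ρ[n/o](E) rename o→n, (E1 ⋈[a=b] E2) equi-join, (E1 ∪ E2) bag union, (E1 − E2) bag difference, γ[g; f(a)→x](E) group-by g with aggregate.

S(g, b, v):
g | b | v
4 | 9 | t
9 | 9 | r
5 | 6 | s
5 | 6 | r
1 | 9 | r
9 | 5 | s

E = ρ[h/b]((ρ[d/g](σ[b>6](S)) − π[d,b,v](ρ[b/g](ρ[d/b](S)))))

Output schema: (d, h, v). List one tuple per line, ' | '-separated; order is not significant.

Row counts bottom-up:
  S → 6
  σ[b>6](S) → 3
  ρ[d/g](σ[b>6](S)) → 3
  S → 6
  ρ[d/b](S) → 6
  ρ[b/g](ρ[d/b](S)) → 6
  π[d,b,v](ρ[b/g](ρ[d/b](S))) → 6
  (ρ[d/g](σ[b>6](S)) − π[d,b,v](ρ[b/g](ρ[d/b](S)))) → 2
  ρ[h/b]((ρ[d/g](σ[b>6](S)) − π[d,b,v](ρ[b/g](ρ[d/b](S))))) → 2

== RESULT ==
d | h | v
1 | 9 | r
4 | 9 | t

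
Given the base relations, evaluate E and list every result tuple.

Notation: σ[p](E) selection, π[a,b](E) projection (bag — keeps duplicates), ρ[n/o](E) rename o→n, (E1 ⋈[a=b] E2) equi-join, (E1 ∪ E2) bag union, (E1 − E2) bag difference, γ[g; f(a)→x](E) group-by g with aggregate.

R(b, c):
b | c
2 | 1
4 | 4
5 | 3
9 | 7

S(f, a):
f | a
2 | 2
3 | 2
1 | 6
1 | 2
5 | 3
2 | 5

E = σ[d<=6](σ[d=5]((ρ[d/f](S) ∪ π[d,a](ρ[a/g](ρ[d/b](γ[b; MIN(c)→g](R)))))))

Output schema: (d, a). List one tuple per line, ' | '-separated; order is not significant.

Stepwise |·|:
  S → 6
  ρ[d/f](S) → 6
  R → 4
  γ[b; MIN(c)→g](R) → 4
  ρ[d/b](γ[b; MIN(c)→g](R)) → 4
  ρ[a/g](ρ[d/b](γ[b; MIN(c)→g](R))) → 4
  π[d,a](ρ[a/g](ρ[d/b](γ[b; MIN(c)→g](R)))) → 4
  (ρ[d/f](S) ∪ π[d,a](ρ[a/g](ρ[d/b](γ[b; MIN(c)→g](R))))) → 10
  σ[d=5]((ρ[d/f](S) ∪ π[d,a](ρ[a/g](ρ[d/b](γ[b; MIN(c)→g](R)))))) → 2
  σ[d<=6](σ[d=5]((ρ[d/f](S) ∪ π[d,a](ρ[a/g](ρ[d/b](γ[b; MIN(c)→g](R))))))) → 2

== RESULT ==
d | a
5 | 3
5 | 3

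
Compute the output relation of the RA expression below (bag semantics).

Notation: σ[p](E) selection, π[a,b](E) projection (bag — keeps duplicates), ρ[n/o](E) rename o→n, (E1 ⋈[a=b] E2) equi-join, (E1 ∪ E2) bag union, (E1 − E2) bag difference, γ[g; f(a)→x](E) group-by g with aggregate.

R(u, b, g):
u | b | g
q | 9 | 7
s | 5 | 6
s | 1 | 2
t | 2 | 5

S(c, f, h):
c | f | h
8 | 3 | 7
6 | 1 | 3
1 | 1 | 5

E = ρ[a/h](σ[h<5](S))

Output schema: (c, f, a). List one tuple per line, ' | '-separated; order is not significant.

Subexpression sizes:
  S → 3
  σ[h<5](S) → 1
  ρ[a/h](σ[h<5](S)) → 1

== RESULT ==
c | f | a
6 | 1 | 3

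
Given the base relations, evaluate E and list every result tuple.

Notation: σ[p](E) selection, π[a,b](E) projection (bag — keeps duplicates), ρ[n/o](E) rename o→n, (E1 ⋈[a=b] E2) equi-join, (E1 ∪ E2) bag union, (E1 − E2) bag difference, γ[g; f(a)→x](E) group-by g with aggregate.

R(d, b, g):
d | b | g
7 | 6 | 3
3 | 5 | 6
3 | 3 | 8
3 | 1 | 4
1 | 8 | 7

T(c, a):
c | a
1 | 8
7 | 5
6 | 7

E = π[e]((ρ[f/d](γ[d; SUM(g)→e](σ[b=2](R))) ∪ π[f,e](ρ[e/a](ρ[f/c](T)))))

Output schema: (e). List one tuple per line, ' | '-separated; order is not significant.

Subexpression sizes:
  R → 5
  σ[b=2](R) → 0
  γ[d; SUM(g)→e](σ[b=2](R)) → 0
  ρ[f/d](γ[d; SUM(g)→e](σ[b=2](R))) → 0
  T → 3
  ρ[f/c](T) → 3
  ρ[e/a](ρ[f/c](T)) → 3
  π[f,e](ρ[e/a](ρ[f/c](T))) → 3
  (ρ[f/d](γ[d; SUM(g)→e](σ[b=2](R))) ∪ π[f,e](ρ[e/a](ρ[f/c](T)))) → 3
  π[e]((ρ[f/d](γ[d; SUM(g)→e](σ[b=2](R))) ∪ π[f,e](ρ[e/a](ρ[f/c](T))))) → 3

== RESULT ==
e
5
7
8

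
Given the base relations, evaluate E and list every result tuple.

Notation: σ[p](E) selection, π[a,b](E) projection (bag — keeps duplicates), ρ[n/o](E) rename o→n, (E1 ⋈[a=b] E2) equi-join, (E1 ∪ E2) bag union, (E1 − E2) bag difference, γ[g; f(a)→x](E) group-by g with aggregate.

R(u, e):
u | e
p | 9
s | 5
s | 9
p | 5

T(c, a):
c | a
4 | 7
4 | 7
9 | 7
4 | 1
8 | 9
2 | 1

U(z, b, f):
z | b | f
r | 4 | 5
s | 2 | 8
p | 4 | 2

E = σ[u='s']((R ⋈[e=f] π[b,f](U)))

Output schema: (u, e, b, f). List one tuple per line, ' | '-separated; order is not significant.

Stepwise |·|:
  R → 4
  U → 3
  π[b,f](U) → 3
  (R ⋈[e=f] π[b,f](U)) → 2
  σ[u='s']((R ⋈[e=f] π[b,f](U))) → 1

== RESULT ==
u | e | b | f
s | 5 | 4 | 5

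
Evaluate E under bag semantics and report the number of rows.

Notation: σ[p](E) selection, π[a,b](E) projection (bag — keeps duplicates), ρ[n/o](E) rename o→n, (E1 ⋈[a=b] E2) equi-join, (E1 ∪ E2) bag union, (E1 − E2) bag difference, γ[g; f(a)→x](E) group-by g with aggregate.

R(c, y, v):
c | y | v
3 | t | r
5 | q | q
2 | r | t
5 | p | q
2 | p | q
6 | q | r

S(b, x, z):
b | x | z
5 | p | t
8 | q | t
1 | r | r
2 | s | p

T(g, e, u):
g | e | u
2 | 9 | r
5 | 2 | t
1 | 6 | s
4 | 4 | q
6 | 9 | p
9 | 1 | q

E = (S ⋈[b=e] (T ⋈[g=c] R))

Row counts bottom-up:
  S → 4
  T → 6
  R → 6
  (T ⋈[g=c] R) → 5
  (S ⋈[b=e] (T ⋈[g=c] R)) → 2

|E| = 2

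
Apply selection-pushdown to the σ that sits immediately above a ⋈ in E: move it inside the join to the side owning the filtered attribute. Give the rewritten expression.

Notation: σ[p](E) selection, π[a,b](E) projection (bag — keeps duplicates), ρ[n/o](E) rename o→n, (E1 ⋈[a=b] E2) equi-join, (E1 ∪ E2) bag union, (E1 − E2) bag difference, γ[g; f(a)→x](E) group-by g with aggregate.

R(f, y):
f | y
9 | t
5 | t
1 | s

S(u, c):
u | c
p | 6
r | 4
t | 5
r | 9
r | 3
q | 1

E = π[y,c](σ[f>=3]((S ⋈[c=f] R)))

σ filters on f, owned by the right side.
E' = π[y,c]((S ⋈[c=f] σ[f>=3](R)))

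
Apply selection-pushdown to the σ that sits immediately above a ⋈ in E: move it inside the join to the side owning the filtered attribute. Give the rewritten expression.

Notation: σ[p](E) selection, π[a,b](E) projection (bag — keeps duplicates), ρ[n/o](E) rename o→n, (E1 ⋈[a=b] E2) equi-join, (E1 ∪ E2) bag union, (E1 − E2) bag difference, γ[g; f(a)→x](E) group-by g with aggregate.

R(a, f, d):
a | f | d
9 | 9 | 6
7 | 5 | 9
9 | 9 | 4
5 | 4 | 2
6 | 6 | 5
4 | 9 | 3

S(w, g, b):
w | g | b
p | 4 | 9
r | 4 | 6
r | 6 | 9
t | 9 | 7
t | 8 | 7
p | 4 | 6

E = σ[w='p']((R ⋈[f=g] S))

σ filters on w, owned by the right side.
E' = (R ⋈[f=g] σ[w='p'](S))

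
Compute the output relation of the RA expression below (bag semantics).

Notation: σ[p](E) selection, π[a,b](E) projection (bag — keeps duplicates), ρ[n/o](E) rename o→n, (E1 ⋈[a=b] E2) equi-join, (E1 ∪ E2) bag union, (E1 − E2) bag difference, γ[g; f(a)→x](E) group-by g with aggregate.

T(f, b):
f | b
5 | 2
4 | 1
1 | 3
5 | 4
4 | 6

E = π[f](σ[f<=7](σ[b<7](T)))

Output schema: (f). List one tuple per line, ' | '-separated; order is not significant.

Row counts bottom-up:
  T → 5
  σ[b<7](T) → 5
  σ[f<=7](σ[b<7](T)) → 5
  π[f](σ[f<=7](σ[b<7](T))) → 5

== RESULT ==
f
1
4
4
5
5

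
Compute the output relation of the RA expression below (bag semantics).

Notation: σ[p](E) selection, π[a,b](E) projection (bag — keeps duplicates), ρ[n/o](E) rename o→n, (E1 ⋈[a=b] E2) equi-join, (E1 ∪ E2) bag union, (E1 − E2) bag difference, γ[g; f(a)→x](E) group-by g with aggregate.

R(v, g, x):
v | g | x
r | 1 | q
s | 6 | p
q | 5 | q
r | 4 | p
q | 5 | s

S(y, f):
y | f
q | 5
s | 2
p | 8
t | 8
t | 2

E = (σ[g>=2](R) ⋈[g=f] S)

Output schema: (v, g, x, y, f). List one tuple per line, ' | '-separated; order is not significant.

Subexpression sizes:
  R → 5
  σ[g>=2](R) → 4
  S → 5
  (σ[g>=2](R) ⋈[g=f] S) → 2

== RESULT ==
v | g | x | y | f
q | 5 | q | q | 5
q | 5 | s | q | 5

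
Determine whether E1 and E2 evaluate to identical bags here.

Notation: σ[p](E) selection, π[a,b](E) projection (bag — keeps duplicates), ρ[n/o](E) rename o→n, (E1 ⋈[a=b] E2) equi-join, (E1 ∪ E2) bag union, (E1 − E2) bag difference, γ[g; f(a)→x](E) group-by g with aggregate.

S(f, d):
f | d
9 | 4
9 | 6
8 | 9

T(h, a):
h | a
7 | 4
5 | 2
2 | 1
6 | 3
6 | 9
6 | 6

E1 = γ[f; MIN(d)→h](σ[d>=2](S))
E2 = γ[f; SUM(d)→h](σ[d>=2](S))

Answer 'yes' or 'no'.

E1 stepwise |·|:
  S → 3
  σ[d>=2](S) → 3
  γ[f; MIN(d)→h](σ[d>=2](S)) → 2
E2 stepwise |·|:
  S → 3
  σ[d>=2](S) → 3
  γ[f; SUM(d)→h](σ[d>=2](S)) → 2

E1 result:
f | h
8 | 9
9 | 4
E2 result:
f | h
8 | 9
9 | 10
Witness: (9, 10) appears 0× in E1 but 1× in E2.

no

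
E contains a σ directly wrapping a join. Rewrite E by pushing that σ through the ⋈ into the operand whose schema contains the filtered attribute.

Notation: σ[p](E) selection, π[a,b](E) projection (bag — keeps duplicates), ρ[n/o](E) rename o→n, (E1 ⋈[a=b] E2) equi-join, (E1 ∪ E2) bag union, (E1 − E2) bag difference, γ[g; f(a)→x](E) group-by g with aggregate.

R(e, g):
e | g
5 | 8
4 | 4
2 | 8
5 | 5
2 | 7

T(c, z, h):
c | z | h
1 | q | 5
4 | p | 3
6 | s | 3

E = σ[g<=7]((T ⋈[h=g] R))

σ filters on g, owned by the right side.
E' = (T ⋈[h=g] σ[g<=7](R))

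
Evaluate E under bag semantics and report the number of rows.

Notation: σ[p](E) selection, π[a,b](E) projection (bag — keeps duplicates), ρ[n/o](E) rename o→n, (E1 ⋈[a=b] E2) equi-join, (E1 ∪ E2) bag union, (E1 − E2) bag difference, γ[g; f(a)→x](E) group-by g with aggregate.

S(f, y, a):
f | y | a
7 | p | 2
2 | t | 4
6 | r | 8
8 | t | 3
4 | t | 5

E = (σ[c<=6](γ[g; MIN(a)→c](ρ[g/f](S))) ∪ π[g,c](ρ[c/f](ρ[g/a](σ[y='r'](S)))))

Subexpression sizes:
  S → 5
  ρ[g/f](S) → 5
  γ[g; MIN(a)→c](ρ[g/f](S)) → 5
  σ[c<=6](γ[g; MIN(a)→c](ρ[g/f](S))) → 4
  S → 5
  σ[y='r'](S) → 1
  ρ[g/a](σ[y='r'](S)) → 1
  ρ[c/f](ρ[g/a](σ[y='r'](S))) → 1
  π[g,c](ρ[c/f](ρ[g/a](σ[y='r'](S)))) → 1
  (σ[c<=6](γ[g; MIN(a)→c](ρ[g/f](S))) ∪ π[g,c](ρ[c/f](ρ[g/a](σ[y='r'](S))))) → 5

|E| = 5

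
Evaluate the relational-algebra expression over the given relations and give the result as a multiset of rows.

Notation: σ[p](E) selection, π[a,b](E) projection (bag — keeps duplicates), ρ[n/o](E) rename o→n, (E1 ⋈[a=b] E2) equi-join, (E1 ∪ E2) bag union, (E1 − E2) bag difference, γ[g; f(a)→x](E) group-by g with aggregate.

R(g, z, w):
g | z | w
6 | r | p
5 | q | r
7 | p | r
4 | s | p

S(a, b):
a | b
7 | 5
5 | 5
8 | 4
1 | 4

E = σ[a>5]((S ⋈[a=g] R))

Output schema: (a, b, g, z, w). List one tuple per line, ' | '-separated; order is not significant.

Stepwise |·|:
  S → 4
  R → 4
  (S ⋈[a=g] R) → 2
  σ[a>5]((S ⋈[a=g] R)) → 1

== RESULT ==
a | b | g | z | w
7 | 5 | 7 | p | r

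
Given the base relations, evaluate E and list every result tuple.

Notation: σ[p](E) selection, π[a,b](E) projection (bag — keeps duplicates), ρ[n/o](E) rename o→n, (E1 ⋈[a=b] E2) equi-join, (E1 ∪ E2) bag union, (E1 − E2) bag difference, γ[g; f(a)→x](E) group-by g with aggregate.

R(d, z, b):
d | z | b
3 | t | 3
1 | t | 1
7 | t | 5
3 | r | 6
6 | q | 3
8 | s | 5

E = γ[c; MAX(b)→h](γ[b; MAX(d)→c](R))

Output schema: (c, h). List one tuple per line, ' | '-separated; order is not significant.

Row counts bottom-up:
  R → 6
  γ[b; MAX(d)→c](R) → 4
  γ[c; MAX(b)→h](γ[b; MAX(d)→c](R)) → 4

== RESULT ==
c | h
1 | 1
3 | 6
6 | 3
8 | 5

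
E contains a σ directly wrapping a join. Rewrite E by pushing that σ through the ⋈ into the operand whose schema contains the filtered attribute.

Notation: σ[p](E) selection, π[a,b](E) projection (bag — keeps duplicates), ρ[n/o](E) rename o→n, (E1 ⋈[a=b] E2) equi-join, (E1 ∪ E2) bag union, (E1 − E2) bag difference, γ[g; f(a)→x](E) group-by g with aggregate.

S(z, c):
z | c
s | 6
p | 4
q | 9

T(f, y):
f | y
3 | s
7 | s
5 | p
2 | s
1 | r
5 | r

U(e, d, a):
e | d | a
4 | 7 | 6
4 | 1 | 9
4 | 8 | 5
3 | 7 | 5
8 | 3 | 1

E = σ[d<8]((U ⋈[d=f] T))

σ filters on d, owned by the left side.
E' = (σ[d<8](U) ⋈[d=f] T)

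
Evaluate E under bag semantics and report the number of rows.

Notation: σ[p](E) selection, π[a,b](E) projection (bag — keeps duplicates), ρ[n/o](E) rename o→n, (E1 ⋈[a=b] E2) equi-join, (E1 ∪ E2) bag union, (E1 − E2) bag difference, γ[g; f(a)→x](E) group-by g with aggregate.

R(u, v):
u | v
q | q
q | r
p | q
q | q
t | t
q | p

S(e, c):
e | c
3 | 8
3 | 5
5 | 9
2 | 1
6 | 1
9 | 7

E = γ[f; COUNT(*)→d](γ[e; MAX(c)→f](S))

Subexpression sizes:
  S → 6
  γ[e; MAX(c)→f](S) → 5
  γ[f; COUNT(*)→d](γ[e; MAX(c)→f](S)) → 4

|E| = 4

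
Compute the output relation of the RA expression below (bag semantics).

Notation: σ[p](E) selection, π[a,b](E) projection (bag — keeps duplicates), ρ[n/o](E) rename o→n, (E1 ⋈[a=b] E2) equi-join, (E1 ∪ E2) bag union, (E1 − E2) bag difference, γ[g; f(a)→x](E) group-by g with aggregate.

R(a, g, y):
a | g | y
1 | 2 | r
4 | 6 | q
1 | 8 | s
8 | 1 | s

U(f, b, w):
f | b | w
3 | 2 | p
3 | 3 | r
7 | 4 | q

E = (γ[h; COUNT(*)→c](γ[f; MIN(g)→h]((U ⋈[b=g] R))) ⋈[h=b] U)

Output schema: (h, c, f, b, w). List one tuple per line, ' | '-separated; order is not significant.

Stepwise |·|:
  U → 3
  R → 4
  (U ⋈[b=g] R) → 1
  γ[f; MIN(g)→h]((U ⋈[b=g] R)) → 1
  γ[h; COUNT(*)→c](γ[f; MIN(g)→h]((U ⋈[b=g] R))) → 1
  U → 3
  (γ[h; COUNT(*)→c](γ[f; MIN(g)→h]((U ⋈[b=g] R))) ⋈[h=b] U) → 1

== RESULT ==
h | c | f | b | w
2 | 1 | 3 | 2 | p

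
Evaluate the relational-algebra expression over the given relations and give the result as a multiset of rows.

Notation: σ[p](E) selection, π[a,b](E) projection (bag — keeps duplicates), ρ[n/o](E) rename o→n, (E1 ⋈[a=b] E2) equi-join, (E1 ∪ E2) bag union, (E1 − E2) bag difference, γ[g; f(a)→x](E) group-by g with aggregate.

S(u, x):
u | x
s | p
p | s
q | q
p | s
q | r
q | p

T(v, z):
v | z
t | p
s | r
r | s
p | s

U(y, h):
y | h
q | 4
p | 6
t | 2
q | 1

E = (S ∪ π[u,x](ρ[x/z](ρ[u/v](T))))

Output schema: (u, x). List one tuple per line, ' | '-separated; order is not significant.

Row counts bottom-up:
  S → 6
  T → 4
  ρ[u/v](T) → 4
  ρ[x/z](ρ[u/v](T)) → 4
  π[u,x](ρ[x/z](ρ[u/v](T))) → 4
  (S ∪ π[u,x](ρ[x/z](ρ[u/v](T)))) → 10

== RESULT ==
u | x
p | s
p | s
p | s
q | p
q | q
q | r
r | s
s | p
s | r
t | p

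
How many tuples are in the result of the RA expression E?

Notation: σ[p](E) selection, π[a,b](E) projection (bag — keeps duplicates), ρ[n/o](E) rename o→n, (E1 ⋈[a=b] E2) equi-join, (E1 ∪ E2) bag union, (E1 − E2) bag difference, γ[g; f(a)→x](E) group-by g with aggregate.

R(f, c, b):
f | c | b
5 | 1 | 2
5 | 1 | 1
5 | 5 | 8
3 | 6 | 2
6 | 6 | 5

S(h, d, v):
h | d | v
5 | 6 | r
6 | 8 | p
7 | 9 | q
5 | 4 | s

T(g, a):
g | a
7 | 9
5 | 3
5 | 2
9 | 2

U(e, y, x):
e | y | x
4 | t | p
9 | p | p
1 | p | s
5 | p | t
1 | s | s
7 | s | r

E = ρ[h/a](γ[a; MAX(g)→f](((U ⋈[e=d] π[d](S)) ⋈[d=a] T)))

Stepwise |·|:
  U → 6
  S → 4
  π[d](S) → 4
  (U ⋈[e=d] π[d](S)) → 2
  T → 4
  ((U ⋈[e=d] π[d](S)) ⋈[d=a] T) → 1
  γ[a; MAX(g)→f](((U ⋈[e=d] π[d](S)) ⋈[d=a] T)) → 1
  ρ[h/a](γ[a; MAX(g)→f](((U ⋈[e=d] π[d](S)) ⋈[d=a] T))) → 1

|E| = 1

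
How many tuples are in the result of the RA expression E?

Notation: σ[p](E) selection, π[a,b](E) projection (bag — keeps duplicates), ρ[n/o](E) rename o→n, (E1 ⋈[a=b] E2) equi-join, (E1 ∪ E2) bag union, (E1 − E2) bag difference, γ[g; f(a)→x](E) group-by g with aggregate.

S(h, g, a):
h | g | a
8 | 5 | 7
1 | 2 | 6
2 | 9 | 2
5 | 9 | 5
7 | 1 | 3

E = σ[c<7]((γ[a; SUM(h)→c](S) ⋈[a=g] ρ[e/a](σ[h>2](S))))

Subexpression sizes:
  S → 5
  γ[a; SUM(h)→c](S) → 5
  S → 5
  σ[h>2](S) → 3
  ρ[e/a](σ[h>2](S)) → 3
  (γ[a; SUM(h)→c](S) ⋈[a=g] ρ[e/a](σ[h>2](S))) → 1
  σ[c<7]((γ[a; SUM(h)→c](S) ⋈[a=g] ρ[e/a](σ[h>2](S)))) → 1

|E| = 1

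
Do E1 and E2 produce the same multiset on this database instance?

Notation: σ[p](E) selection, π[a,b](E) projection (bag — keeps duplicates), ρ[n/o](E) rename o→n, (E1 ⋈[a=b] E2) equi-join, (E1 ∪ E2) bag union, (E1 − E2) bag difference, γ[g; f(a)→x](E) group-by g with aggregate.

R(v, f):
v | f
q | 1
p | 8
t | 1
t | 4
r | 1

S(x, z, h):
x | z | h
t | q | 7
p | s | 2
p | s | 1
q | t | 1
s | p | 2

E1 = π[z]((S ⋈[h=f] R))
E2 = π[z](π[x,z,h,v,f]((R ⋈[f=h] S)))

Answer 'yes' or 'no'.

E1 row counts bottom-up:
  S → 5
  R → 5
  (S ⋈[h=f] R) → 6
  π[z]((S ⋈[h=f] R)) → 6
E2 row counts bottom-up:
  R → 5
  S → 5
  (R ⋈[f=h] S) → 6
  π[x,z,h,v,f]((R ⋈[f=h] S)) → 6
  π[z](π[x,z,h,v,f]((R ⋈[f=h] S))) → 6

E1 and E2 produce the same multiset:
z
s
s
s
t
t
t

yes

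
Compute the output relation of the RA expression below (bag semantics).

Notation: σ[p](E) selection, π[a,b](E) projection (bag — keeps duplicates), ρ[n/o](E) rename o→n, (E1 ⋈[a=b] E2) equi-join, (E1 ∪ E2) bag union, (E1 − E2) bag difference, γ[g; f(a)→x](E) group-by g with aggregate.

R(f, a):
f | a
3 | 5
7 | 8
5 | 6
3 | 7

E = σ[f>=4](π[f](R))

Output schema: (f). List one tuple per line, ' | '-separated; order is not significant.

Per-node cardinality:
  R → 4
  π[f](R) → 4
  σ[f>=4](π[f](R)) → 2

== RESULT ==
f
5
7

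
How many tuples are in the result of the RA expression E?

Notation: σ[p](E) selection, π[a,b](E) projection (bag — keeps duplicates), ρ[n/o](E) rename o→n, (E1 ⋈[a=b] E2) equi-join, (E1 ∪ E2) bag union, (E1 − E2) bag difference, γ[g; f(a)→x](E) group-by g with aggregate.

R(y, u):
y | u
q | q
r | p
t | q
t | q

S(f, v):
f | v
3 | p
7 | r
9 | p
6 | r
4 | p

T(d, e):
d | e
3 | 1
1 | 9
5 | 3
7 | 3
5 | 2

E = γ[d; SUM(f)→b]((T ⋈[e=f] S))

Row counts bottom-up:
  T → 5
  S → 5
  (T ⋈[e=f] S) → 3
  γ[d; SUM(f)→b]((T ⋈[e=f] S)) → 3

|E| = 3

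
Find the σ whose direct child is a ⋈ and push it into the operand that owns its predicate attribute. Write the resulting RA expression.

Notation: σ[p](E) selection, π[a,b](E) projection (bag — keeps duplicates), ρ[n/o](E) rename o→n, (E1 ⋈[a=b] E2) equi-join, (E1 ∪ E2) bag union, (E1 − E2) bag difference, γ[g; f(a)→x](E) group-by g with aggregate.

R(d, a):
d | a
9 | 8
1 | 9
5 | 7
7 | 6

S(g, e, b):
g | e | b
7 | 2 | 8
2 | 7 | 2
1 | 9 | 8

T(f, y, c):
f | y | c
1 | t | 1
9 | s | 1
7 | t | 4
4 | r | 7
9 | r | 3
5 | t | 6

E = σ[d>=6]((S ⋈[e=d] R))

σ filters on d, owned by the right side.
E' = (S ⋈[e=d] σ[d>=6](R))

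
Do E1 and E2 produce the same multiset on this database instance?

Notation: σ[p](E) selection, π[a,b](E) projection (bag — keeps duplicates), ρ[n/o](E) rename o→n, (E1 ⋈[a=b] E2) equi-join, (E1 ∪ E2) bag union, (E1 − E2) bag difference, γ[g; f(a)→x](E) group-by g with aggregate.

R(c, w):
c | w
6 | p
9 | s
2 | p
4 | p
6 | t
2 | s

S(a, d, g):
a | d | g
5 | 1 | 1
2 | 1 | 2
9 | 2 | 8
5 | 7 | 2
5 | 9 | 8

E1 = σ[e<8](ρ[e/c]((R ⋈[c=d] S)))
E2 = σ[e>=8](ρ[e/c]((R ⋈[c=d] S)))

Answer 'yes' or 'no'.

E1 stepwise |·|:
  R → 6
  S → 5
  (R ⋈[c=d] S) → 3
  ρ[e/c]((R ⋈[c=d] S)) → 3
  σ[e<8](ρ[e/c]((R ⋈[c=d] S))) → 2
E2 stepwise |·|:
  R → 6
  S → 5
  (R ⋈[c=d] S) → 3
  ρ[e/c]((R ⋈[c=d] S)) → 3
  σ[e>=8](ρ[e/c]((R ⋈[c=d] S))) → 1

E1 result:
e | w | a | d | g
2 | p | 9 | 2 | 8
2 | s | 9 | 2 | 8
E2 result:
e | w | a | d | g
9 | s | 5 | 9 | 8
Witness: (9, 's', 5, 9, 8) appears 0× in E1 but 1× in E2.

no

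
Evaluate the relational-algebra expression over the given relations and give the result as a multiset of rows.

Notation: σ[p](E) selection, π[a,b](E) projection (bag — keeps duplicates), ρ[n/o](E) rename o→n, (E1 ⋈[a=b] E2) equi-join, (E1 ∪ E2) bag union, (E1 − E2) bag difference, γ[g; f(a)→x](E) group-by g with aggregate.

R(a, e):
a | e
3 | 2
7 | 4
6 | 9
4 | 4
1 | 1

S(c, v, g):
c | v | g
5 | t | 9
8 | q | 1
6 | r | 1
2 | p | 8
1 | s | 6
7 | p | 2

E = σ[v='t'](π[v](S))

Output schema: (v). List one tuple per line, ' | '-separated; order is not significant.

Stepwise |·|:
  S → 6
  π[v](S) → 6
  σ[v='t'](π[v](S)) → 1

== RESULT ==
v
t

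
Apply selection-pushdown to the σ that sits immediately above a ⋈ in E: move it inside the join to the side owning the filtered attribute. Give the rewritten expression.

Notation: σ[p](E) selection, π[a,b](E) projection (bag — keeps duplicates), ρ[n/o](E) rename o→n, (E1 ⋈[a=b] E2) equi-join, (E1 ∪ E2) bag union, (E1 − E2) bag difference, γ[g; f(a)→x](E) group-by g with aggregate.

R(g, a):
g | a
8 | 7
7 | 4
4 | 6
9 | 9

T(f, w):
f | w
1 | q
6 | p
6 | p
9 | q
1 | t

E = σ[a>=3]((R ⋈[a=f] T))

σ filters on a, owned by the left side.
E' = (σ[a>=3](R) ⋈[a=f] T)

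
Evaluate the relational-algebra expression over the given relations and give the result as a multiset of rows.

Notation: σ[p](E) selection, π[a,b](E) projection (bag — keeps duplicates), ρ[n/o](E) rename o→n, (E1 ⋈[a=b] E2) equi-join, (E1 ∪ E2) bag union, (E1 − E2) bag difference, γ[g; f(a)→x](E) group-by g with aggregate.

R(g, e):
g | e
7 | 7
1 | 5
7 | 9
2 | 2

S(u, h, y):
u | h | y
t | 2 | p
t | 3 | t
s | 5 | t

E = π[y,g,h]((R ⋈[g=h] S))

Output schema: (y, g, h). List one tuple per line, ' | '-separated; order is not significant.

Row counts bottom-up:
  R → 4
  S → 3
  (R ⋈[g=h] S) → 1
  π[y,g,h]((R ⋈[g=h] S)) → 1

== RESULT ==
y | g | h
p | 2 | 2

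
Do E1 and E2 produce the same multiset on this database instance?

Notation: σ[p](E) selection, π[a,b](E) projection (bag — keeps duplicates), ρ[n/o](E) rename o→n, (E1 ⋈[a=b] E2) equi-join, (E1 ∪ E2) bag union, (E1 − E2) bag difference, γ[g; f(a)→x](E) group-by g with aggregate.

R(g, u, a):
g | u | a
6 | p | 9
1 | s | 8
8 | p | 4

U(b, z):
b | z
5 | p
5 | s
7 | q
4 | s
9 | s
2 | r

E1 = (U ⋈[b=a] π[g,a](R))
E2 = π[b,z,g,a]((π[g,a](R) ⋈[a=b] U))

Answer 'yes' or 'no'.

E1 subexpression sizes:
  U → 6
  R → 3
  π[g,a](R) → 3
  (U ⋈[b=a] π[g,a](R)) → 2
E2 subexpression sizes:
  R → 3
  π[g,a](R) → 3
  U → 6
  (π[g,a](R) ⋈[a=b] U) → 2
  π[b,z,g,a]((π[g,a](R) ⋈[a=b] U)) → 2

E1 and E2 produce the same multiset:
b | z | g | a
4 | s | 8 | 4
9 | s | 6 | 9

yes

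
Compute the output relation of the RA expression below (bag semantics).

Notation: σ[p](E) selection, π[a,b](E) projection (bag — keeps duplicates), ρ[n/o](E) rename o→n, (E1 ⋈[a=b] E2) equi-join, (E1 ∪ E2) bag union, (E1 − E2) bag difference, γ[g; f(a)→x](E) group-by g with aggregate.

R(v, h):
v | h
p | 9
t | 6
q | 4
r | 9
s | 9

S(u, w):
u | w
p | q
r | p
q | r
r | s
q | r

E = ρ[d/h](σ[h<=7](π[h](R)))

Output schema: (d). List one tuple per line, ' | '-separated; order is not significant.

Row counts bottom-up:
  R → 5
  π[h](R) → 5
  σ[h<=7](π[h](R)) → 2
  ρ[d/h](σ[h<=7](π[h](R))) → 2

== RESULT ==
d
4
6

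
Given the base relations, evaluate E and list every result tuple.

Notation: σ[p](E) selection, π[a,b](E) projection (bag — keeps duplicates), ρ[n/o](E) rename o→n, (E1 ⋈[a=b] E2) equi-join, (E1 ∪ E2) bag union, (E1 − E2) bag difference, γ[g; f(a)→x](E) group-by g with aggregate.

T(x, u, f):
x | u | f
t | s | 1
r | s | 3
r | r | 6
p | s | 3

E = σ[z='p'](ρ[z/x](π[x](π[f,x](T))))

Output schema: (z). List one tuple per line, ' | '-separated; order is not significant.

Per-node cardinality:
  T → 4
  π[f,x](T) → 4
  π[x](π[f,x](T)) → 4
  ρ[z/x](π[x](π[f,x](T))) → 4
  σ[z='p'](ρ[z/x](π[x](π[f,x](T)))) → 1

== RESULT ==
z
p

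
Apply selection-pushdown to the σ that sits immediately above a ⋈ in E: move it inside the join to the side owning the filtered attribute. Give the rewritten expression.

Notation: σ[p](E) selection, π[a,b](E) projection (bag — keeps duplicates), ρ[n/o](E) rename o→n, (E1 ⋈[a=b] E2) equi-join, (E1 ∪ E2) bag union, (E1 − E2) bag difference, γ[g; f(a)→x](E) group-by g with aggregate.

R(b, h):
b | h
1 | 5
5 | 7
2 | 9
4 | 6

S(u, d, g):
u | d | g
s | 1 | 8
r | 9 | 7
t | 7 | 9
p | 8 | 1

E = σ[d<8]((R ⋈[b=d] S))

σ filters on d, owned by the right side.
E' = (R ⋈[b=d] σ[d<8](S))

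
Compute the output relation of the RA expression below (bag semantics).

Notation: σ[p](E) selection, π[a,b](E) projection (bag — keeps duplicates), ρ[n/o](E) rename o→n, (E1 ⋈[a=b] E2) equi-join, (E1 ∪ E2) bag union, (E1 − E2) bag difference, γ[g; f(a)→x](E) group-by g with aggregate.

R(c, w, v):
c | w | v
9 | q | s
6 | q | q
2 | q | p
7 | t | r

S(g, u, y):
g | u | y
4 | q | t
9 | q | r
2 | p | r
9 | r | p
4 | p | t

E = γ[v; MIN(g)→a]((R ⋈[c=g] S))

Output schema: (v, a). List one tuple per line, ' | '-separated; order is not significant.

Per-node cardinality:
  R → 4
  S → 5
  (R ⋈[c=g] S) → 3
  γ[v; MIN(g)→a]((R ⋈[c=g] S)) → 2

== RESULT ==
v | a
p | 2
s | 9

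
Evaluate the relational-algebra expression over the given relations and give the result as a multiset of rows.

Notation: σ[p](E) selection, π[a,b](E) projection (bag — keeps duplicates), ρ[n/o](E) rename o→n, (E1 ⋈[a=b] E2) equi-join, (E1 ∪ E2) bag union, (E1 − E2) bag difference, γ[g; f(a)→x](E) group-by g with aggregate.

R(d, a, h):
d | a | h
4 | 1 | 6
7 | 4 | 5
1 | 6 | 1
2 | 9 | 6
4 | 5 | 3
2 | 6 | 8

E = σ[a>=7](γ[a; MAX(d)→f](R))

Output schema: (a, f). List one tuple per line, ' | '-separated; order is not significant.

Row counts bottom-up:
  R → 6
  γ[a; MAX(d)→f](R) → 5
  σ[a>=7](γ[a; MAX(d)→f](R)) → 1

== RESULT ==
a | f
9 | 2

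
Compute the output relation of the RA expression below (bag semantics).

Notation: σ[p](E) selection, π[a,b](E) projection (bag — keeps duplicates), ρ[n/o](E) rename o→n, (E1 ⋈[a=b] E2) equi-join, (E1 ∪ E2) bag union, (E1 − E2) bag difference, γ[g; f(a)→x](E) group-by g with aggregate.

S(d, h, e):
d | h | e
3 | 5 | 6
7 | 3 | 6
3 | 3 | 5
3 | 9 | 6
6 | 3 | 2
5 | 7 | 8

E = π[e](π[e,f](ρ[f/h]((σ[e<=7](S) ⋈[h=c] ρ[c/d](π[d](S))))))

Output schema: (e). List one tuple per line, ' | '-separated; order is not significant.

Per-node cardinality:
  S → 6
  σ[e<=7](S) → 5
  S → 6
  π[d](S) → 6
  ρ[c/d](π[d](S)) → 6
  (σ[e<=7](S) ⋈[h=c] ρ[c/d](π[d](S))) → 10
  ρ[f/h]((σ[e<=7](S) ⋈[h=c] ρ[c/d](π[d](S)))) → 10
  π[e,f](ρ[f/h]((σ[e<=7](S) ⋈[h=c] ρ[c/d](π[d](S))))) → 10
  π[e](π[e,f](ρ[f/h]((σ[e<=7](S) ⋈[h=c] ρ[c/d](π[d](S)))))) → 10

== RESULT ==
e
2
2
2
5
5
5
6
6
6
6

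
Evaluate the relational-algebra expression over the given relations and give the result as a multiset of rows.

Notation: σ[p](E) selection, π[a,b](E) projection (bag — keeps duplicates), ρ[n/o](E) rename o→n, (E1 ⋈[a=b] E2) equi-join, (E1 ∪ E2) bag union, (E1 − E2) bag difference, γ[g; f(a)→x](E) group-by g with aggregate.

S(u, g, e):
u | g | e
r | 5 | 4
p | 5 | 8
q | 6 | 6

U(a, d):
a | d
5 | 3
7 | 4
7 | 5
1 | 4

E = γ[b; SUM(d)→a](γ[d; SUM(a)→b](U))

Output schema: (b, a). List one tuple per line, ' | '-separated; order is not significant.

Per-node cardinality:
  U → 4
  γ[d; SUM(a)→b](U) → 3
  γ[b; SUM(d)→a](γ[d; SUM(a)→b](U)) → 3

== RESULT ==
b | a
5 | 3
7 | 5
8 | 4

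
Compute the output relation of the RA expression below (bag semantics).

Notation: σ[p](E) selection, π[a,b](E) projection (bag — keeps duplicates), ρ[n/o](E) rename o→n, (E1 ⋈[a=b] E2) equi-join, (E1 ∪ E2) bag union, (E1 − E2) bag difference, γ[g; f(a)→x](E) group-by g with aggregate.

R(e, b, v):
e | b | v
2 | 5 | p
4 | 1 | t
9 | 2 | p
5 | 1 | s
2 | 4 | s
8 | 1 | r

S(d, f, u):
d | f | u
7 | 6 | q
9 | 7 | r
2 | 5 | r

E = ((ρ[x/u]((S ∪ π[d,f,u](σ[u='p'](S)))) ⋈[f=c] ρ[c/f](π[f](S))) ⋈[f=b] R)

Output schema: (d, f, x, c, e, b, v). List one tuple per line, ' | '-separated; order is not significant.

Subexpression sizes:
  S → 3
  S → 3
  σ[u='p'](S) → 0
  π[d,f,u](σ[u='p'](S)) → 0
  (S ∪ π[d,f,u](σ[u='p'](S))) → 3
  ρ[x/u]((S ∪ π[d,f,u](σ[u='p'](S)))) → 3
  S → 3
  π[f](S) → 3
  ρ[c/f](π[f](S)) → 3
  (ρ[x/u]((S ∪ π[d,f,u](σ[u='p'](S)))) ⋈[f=c] ρ[c/f](π[f](S))) → 3
  R → 6
  ((ρ[x/u]((S ∪ π[d,f,u](σ[u='p'](S)))) ⋈[f=c] ρ[c/f](π[f](S))) ⋈[f=b] R) → 1

== RESULT ==
d | f | x | c | e | b | v
2 | 5 | r | 5 | 2 | 5 | p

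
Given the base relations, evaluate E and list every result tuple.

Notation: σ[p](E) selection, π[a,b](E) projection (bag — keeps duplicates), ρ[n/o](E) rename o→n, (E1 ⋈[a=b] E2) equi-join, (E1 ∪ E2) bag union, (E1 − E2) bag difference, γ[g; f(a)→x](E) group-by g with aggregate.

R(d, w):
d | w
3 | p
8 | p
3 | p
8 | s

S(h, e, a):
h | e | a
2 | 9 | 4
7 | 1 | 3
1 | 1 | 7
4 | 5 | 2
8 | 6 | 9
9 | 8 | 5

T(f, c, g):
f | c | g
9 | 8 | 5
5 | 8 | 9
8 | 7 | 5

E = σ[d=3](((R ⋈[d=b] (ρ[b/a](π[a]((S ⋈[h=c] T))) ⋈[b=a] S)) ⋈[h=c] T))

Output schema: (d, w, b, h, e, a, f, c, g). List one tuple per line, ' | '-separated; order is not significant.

Subexpression sizes:
  R → 4
  S → 6
  T → 3
  (S ⋈[h=c] T) → 3
  π[a]((S ⋈[h=c] T)) → 3
  ρ[b/a](π[a]((S ⋈[h=c] T))) → 3
  S → 6
  (ρ[b/a](π[a]((S ⋈[h=c] T))) ⋈[b=a] S) → 3
  (R ⋈[d=b] (ρ[b/a](π[a]((S ⋈[h=c] T))) ⋈[b=a] S)) → 2
  T → 3
  ((R ⋈[d=b] (ρ[b/a](π[a]((S ⋈[h=c] T))) ⋈[b=a] S)) ⋈[h=c] T) → 2
  σ[d=3](((R ⋈[d=b] (ρ[b/a](π[a]((S ⋈[h=c] T))) ⋈[b=a] S)) ⋈[h=c] T)) → 2

== RESULT ==
d | w | b | h | e | a | f | c | g
3 | p | 3 | 7 | 1 | 3 | 8 | 7 | 5
3 | p | 3 | 7 | 1 | 3 | 8 | 7 | 5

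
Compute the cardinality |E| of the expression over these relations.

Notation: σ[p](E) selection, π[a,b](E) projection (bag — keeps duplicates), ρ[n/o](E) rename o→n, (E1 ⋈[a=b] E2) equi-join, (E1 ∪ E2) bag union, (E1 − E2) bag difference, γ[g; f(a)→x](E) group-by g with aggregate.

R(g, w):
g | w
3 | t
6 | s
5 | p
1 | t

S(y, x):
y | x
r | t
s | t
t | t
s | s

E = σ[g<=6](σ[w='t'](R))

Per-node cardinality:
  R → 4
  σ[w='t'](R) → 2
  σ[g<=6](σ[w='t'](R)) → 2

|E| = 2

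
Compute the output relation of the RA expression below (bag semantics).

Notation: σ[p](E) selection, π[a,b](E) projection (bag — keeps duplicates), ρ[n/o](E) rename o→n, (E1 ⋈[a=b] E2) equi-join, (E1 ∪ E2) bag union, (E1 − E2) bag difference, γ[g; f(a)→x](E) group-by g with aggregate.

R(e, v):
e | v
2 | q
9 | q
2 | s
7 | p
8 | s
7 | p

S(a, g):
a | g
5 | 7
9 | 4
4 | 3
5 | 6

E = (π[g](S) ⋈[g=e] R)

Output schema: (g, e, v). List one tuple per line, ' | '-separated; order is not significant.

Stepwise |·|:
  S → 4
  π[g](S) → 4
  R → 6
  (π[g](S) ⋈[g=e] R) → 2

== RESULT ==
g | e | v
7 | 7 | p
7 | 7 | p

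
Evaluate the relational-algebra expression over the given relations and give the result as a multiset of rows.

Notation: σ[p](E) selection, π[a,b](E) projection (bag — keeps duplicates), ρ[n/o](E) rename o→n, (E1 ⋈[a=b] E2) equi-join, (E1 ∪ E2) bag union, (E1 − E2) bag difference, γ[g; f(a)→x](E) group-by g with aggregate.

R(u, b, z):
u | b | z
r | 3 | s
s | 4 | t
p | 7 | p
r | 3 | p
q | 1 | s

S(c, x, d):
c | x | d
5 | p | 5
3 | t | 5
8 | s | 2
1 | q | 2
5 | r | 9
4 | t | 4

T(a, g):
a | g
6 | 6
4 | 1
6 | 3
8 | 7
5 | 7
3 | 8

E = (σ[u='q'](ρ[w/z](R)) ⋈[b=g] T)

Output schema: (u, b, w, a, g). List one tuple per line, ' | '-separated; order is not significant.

Subexpression sizes:
  R → 5
  ρ[w/z](R) → 5
  σ[u='q'](ρ[w/z](R)) → 1
  T → 6
  (σ[u='q'](ρ[w/z](R)) ⋈[b=g] T) → 1

== RESULT ==
u | b | w | a | g
q | 1 | s | 4 | 1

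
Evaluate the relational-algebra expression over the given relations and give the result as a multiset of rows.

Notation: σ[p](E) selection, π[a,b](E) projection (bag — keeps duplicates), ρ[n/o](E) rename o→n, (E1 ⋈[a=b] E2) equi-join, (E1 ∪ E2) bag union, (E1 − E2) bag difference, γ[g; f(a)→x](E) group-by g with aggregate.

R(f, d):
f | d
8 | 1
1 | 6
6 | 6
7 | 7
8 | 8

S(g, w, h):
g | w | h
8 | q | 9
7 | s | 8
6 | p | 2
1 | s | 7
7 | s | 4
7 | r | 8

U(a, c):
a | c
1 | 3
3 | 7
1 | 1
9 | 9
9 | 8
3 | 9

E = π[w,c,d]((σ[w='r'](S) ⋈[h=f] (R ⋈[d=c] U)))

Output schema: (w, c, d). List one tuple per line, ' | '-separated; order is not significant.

Row counts bottom-up:
  S → 6
  σ[w='r'](S) → 1
  R → 5
  U → 6
  (R ⋈[d=c] U) → 3
  (σ[w='r'](S) ⋈[h=f] (R ⋈[d=c] U)) → 2
  π[w,c,d]((σ[w='r'](S) ⋈[h=f] (R ⋈[d=c] U))) → 2

== RESULT ==
w | c | d
r | 1 | 1
r | 8 | 8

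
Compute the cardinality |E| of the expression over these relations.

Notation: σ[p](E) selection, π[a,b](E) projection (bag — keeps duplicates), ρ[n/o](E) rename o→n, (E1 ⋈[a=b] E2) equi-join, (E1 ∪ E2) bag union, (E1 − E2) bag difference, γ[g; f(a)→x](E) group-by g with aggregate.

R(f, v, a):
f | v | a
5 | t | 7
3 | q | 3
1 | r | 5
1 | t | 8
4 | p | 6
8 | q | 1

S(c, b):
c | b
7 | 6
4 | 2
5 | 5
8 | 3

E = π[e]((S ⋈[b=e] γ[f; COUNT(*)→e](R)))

Stepwise |·|:
  S → 4
  R → 6
  γ[f; COUNT(*)→e](R) → 5
  (S ⋈[b=e] γ[f; COUNT(*)→e](R)) → 1
  π[e]((S ⋈[b=e] γ[f; COUNT(*)→e](R))) → 1

|E| = 1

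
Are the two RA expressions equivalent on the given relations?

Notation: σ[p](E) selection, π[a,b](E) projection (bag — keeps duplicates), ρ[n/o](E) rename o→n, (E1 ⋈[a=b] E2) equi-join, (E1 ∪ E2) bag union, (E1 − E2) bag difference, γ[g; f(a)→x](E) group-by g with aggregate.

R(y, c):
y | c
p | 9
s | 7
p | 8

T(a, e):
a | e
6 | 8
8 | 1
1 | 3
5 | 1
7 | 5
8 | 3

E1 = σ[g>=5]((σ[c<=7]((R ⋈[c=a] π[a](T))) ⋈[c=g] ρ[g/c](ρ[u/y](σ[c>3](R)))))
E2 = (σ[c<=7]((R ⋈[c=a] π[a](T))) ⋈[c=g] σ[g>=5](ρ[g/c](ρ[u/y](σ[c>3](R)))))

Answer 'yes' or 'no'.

E1 stepwise |·|:
  R → 3
  T → 6
  π[a](T) → 6
  (R ⋈[c=a] π[a](T)) → 3
  σ[c<=7]((R ⋈[c=a] π[a](T))) → 1
  R → 3
  σ[c>3](R) → 3
  ρ[u/y](σ[c>3](R)) → 3
  ρ[g/c](ρ[u/y](σ[c>3](R))) → 3
  (σ[c<=7]((R ⋈[c=a] π[a](T))) ⋈[c=g] ρ[g/c](ρ[u/y](σ[c>3](R)))) → 1
  σ[g>=5]((σ[c<=7]((R ⋈[c=a] π[a](T))) ⋈[c=g] ρ[g/c](ρ[u/y](σ[c>3](R))))) → 1
E2 stepwise |·|:
  R → 3
  T → 6
  π[a](T) → 6
  (R ⋈[c=a] π[a](T)) → 3
  σ[c<=7]((R ⋈[c=a] π[a](T))) → 1
  R → 3
  σ[c>3](R) → 3
  ρ[u/y](σ[c>3](R)) → 3
  ρ[g/c](ρ[u/y](σ[c>3](R))) → 3
  σ[g>=5](ρ[g/c](ρ[u/y](σ[c>3](R)))) → 3
  (σ[c<=7]((R ⋈[c=a] π[a](T))) ⋈[c=g] σ[g>=5](ρ[g/c](ρ[u/y](σ[c>3](R))))) → 1

E1 and E2 produce the same multiset:
y | c | a | u | g
s | 7 | 7 | s | 7

yes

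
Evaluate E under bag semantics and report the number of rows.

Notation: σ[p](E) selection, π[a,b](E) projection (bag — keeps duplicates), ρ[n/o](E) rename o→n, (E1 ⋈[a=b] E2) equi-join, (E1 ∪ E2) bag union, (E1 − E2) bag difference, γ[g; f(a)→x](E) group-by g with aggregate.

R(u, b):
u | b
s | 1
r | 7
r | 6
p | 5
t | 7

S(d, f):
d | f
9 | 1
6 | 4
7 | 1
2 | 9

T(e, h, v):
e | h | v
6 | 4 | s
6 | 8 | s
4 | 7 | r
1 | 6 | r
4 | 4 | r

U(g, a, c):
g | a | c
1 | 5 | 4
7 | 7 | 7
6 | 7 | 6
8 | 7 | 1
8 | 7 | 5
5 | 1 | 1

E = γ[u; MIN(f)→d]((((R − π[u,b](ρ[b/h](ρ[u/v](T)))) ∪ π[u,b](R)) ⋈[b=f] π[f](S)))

Subexpression sizes:
  R → 5
  T → 5
  ρ[u/v](T) → 5
  ρ[b/h](ρ[u/v](T)) → 5
  π[u,b](ρ[b/h](ρ[u/v](T))) → 5
  (R − π[u,b](ρ[b/h](ρ[u/v](T)))) → 3
  R → 5
  π[u,b](R) → 5
  ((R − π[u,b](ρ[b/h](ρ[u/v](T)))) ∪ π[u,b](R)) → 8
  S → 4
  π[f](S) → 4
  (((R − π[u,b](ρ[b/h](ρ[u/v](T)))) ∪ π[u,b](R)) ⋈[b=f] π[f](S)) → 4
  γ[u; MIN(f)→d]((((R − π[u,b](ρ[b/h](ρ[u/v](T)))) ∪ π[u,b](R)) ⋈[b=f] π[f](S))) → 1

|E| = 1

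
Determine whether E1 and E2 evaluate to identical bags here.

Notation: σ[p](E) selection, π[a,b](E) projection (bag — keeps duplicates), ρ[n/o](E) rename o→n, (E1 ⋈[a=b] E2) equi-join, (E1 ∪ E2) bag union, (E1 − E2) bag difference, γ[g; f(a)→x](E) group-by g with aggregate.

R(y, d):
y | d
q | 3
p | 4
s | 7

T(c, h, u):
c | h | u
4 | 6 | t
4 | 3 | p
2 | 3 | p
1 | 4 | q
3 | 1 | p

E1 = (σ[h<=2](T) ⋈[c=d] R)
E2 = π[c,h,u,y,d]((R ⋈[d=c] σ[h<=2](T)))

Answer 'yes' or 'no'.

E1 per-node cardinality:
  T → 5
  σ[h<=2](T) → 1
  R → 3
  (σ[h<=2](T) ⋈[c=d] R) → 1
E2 per-node cardinality:
  R → 3
  T → 5
  σ[h<=2](T) → 1
  (R ⋈[d=c] σ[h<=2](T)) → 1
  π[c,h,u,y,d]((R ⋈[d=c] σ[h<=2](T))) → 1

E1 and E2 produce the same multiset:
c | h | u | y | d
3 | 1 | p | q | 3

yes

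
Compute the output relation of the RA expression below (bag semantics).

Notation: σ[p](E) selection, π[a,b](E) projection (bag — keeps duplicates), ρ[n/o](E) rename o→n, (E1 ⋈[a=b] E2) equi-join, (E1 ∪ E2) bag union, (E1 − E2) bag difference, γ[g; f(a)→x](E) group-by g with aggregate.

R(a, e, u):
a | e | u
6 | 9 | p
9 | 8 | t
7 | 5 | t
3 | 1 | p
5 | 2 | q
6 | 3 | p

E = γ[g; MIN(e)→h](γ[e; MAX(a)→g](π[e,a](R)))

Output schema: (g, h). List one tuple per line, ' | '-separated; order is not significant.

Row counts bottom-up:
  R → 6
  π[e,a](R) → 6
  γ[e; MAX(a)→g](π[e,a](R)) → 6
  γ[g; MIN(e)→h](γ[e; MAX(a)→g](π[e,a](R))) → 5

== RESULT ==
g | h
3 | 1
5 | 2
6 | 3
7 | 5
9 | 8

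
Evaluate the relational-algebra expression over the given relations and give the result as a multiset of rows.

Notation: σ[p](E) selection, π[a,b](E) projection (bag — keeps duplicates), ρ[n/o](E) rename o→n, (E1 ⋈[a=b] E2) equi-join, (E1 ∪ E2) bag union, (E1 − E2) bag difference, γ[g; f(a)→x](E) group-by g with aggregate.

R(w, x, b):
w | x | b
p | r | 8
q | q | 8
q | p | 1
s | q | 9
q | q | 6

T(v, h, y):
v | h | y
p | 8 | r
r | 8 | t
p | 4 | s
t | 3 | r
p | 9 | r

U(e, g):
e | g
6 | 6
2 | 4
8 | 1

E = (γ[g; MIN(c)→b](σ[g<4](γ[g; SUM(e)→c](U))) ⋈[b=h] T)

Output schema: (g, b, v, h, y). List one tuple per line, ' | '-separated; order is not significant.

Stepwise |·|:
  U → 3
  γ[g; SUM(e)→c](U) → 3
  σ[g<4](γ[g; SUM(e)→c](U)) → 1
  γ[g; MIN(c)→b](σ[g<4](γ[g; SUM(e)→c](U))) → 1
  T → 5
  (γ[g; MIN(c)→b](σ[g<4](γ[g; SUM(e)→c](U))) ⋈[b=h] T) → 2

== RESULT ==
g | b | v | h | y
1 | 8 | p | 8 | r
1 | 8 | r | 8 | t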